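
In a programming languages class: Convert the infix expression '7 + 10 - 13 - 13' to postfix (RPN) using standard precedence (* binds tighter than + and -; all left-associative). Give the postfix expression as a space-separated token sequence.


Applying the shunting-yard algorithm:
  Operand 7 -> output
  Push '+' onto operator stack -> op-stack: [+]
  Operand 10 -> output
  See '-' (prec 1); top '+' (prec 1) >= it -> pop '+' to output
  Push '-' onto operator stack -> op-stack: [-]
  Operand 13 -> output
  See '-' (prec 1); top '-' (prec 1) >= it -> pop '-' to output
  Push '-' onto operator stack -> op-stack: [-]
  Operand 13 -> output
  End of input: pop '-' to output
Postfix result: 7 10 + 13 - 13 -

7 10 + 13 - 13 -


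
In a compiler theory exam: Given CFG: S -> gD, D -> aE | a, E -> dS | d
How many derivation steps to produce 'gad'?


Grammar: S -> gD, D -> aE | a, E -> dS | d
Deriving 'gad':
Step 1: S -> gD => gD
Step 2: D -> aE => gaE
Step 3: E -> d => gad
Total derivation steps: 3

3


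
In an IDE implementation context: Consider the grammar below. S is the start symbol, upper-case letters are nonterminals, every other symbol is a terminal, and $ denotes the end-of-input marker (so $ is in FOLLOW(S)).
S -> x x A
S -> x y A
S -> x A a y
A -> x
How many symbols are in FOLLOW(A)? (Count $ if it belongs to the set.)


S is the start symbol and does not occur in any rule body, so FOLLOW(S) = {$}.
Examining every occurrence of A in a rule body:
  S -> x x A : A is at the right end -> add FOLLOW(S) = {$}
  S -> x y A : A is at the right end -> add FOLLOW(S) = {$} (already in the set)
  S -> x A a y : A is followed by terminal 'a' -> add 'a'
  A -> x : A does not occur in the body -> contributes nothing
FOLLOW(A) = {a, $}
Count: 2

2


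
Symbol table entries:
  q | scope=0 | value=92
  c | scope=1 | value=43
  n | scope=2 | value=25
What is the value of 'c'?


Searching symbol table for 'c':
  q | scope=0 | value=92
  c | scope=1 | value=43 <- MATCH
  n | scope=2 | value=25
Found 'c' at scope 1 with value 43

43


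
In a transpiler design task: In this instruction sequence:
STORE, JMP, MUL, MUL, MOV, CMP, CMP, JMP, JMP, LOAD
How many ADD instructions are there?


Scanning instruction sequence for ADD:
  Position 1: STORE
  Position 2: JMP
  Position 3: MUL
  Position 4: MUL
  Position 5: MOV
  Position 6: CMP
  Position 7: CMP
  Position 8: JMP
  Position 9: JMP
  Position 10: LOAD
Matches at positions: []
Total ADD count: 0

0


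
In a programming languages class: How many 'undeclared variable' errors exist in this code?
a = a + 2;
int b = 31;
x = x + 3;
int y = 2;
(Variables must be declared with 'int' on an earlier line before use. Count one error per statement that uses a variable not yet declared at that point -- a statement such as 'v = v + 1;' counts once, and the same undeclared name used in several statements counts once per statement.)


Scanning code line by line:
  Line 1: use 'a' -> ERROR (undeclared)
  Line 2: declare 'b' -> declared = ['b']
  Line 3: use 'x' -> ERROR (undeclared)
  Line 4: declare 'y' -> declared = ['b', 'y']
Total undeclared variable errors: 2

2


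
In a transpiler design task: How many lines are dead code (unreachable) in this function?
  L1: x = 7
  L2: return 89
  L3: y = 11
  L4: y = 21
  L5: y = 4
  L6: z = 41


Analyzing control flow:
  L1: reachable (before return)
  L2: reachable (return statement)
  L3: DEAD (after return at L2)
  L4: DEAD (after return at L2)
  L5: DEAD (after return at L2)
  L6: DEAD (after return at L2)
Return at L2, total lines = 6
Dead lines: L3 through L6
Count: 4

4


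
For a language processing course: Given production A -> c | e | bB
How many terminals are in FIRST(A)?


Production: A -> c | e | bB
Examining each alternative for leading terminals:
  A -> c : first terminal = 'c'
  A -> e : first terminal = 'e'
  A -> bB : first terminal = 'b'
FIRST(A) = {b, c, e}
Count: 3

3


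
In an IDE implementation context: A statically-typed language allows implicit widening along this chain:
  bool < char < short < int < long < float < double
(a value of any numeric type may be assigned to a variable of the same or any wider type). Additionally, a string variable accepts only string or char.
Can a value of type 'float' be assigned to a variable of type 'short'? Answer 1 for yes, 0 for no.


Target variable type: short
Source value type: float
Numeric ranks: float=5, short=2
Widening allowed iff rank(source) <= rank(target): 5 <= 2? No
Result: 0

0


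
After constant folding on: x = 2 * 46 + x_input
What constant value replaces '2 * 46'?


Identifying constant sub-expression:
  Original: x = 2 * 46 + x_input
  2 and 46 are both compile-time constants
  Evaluating: 2 * 46 = 92
  After folding: x = 92 + x_input

92


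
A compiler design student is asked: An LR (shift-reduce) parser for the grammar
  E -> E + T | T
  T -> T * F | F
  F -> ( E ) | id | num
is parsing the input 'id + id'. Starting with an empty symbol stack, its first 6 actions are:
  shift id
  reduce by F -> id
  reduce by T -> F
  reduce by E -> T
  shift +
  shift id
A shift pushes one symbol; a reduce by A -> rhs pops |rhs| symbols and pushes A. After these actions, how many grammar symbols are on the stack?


Tracking the symbol stack through each action:
  Action 1: shift 'id' : push -> stack = [id] (size 1)
  Action 2: reduce by F -> id : pop 1, push F -> stack = [F] (size 1)
  Action 3: reduce by T -> F : pop 1, push T -> stack = [T] (size 1)
  Action 4: reduce by E -> T : pop 1, push E -> stack = [E] (size 1)
  Action 5: shift '+' : push -> stack = [E, +] (size 2)
  Action 6: shift 'id' : push -> stack = [E, +, id] (size 3)
Final stack size: 3

3


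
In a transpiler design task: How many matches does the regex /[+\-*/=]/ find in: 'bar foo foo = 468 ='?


Pattern: /[+\-*/=]/ (operators)
Input: 'bar foo foo = 468 ='
Scanning for matches:
  Match 1: '='
  Match 2: '='
Total matches: 2

2


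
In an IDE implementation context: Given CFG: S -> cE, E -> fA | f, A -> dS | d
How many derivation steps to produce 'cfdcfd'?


Grammar: S -> cE, E -> fA | f, A -> dS | d
Deriving 'cfdcfd':
Step 1: S -> cE => cE
Step 2: E -> fA => cfA
Step 3: A -> dS => cfdS
Step 4: S -> cE => cfdcE
Step 5: E -> fA => cfdcfA
Step 6: A -> d => cfdcfd
Total derivation steps: 6

6


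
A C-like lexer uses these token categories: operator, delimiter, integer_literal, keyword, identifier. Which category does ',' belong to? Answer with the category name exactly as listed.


Token: ','
Checking categories:
  identifier: no
  integer_literal: no
  operator: no
  keyword: no
  delimiter: YES
Category: delimiter

delimiter


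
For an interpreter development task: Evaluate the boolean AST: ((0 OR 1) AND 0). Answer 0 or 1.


Step 1: Evaluate inner node
  0 OR 1 = 1
Step 2: Evaluate root node
  1 AND 0 = 0

0


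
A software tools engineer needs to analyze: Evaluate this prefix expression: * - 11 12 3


Parsing prefix expression: * - 11 12 3
Step 1: Innermost operation '- 11 12'
  11 - 12 = -1
Step 2: Outer operation '* [-1] 3'
  -1 * 3 = -3

-3


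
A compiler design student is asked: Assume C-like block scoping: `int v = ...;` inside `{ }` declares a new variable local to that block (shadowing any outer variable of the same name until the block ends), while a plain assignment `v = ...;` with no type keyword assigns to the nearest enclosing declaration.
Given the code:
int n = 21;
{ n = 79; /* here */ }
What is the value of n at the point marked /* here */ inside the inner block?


Analyzing scoping rules:
Outer scope: declares n = 21
Inner block: 'n = 79;' has no type keyword, so it is an assignment to the outer n (no shadowing)
Inside the block, after the assignment -> 79
Result: 79

79


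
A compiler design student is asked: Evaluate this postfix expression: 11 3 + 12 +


Processing tokens left to right:
Push 11, Push 3
Pop 11 and 3, compute 11 + 3 = 14, push 14
Push 12
Pop 14 and 12, compute 14 + 12 = 26, push 26
Stack result: 26

26


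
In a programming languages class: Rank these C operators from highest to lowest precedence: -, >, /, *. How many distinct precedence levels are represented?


Looking up precedence for each operator:
  - -> precedence 5
  > -> precedence 4
  / -> precedence 6
  * -> precedence 6
Sorted highest to lowest: /, *, -, >
Distinct precedence values: [6, 5, 4]
Number of distinct levels: 3

3


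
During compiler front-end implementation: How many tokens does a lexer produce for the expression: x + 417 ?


Scanning 'x + 417'
Token 1: 'x' -> identifier
Token 2: '+' -> operator
Token 3: '417' -> integer_literal
Total tokens: 3

3


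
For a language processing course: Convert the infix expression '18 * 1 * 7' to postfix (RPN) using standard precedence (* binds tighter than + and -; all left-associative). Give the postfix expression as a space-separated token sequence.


Applying the shunting-yard algorithm:
  Operand 18 -> output
  Push '*' onto operator stack -> op-stack: [*]
  Operand 1 -> output
  See '*' (prec 2); top '*' (prec 2) >= it -> pop '*' to output
  Push '*' onto operator stack -> op-stack: [*]
  Operand 7 -> output
  End of input: pop '*' to output
Postfix result: 18 1 * 7 *

18 1 * 7 *


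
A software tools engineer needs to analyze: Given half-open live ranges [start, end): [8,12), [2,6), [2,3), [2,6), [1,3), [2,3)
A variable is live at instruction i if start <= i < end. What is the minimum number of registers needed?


Live ranges:
  Var0: [8, 12)
  Var1: [2, 6)
  Var2: [2, 3)
  Var3: [2, 6)
  Var4: [1, 3)
  Var5: [2, 3)
Sweep-line events (position, delta, active):
  pos=1 start -> active=1
  pos=2 start -> active=2
  pos=2 start -> active=3
  pos=2 start -> active=4
  pos=2 start -> active=5
  pos=3 end -> active=4
  pos=3 end -> active=3
  pos=3 end -> active=2
  pos=6 end -> active=1
  pos=6 end -> active=0
  pos=8 start -> active=1
  pos=12 end -> active=0
Maximum simultaneous active: 5
Minimum registers needed: 5

5


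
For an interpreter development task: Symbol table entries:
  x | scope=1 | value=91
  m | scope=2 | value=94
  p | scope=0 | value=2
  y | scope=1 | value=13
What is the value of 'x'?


Searching symbol table for 'x':
  x | scope=1 | value=91 <- MATCH
  m | scope=2 | value=94
  p | scope=0 | value=2
  y | scope=1 | value=13
Found 'x' at scope 1 with value 91

91


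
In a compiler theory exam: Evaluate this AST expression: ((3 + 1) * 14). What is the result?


Expression: ((3 + 1) * 14)
Evaluating step by step:
  3 + 1 = 4
  4 * 14 = 56
Result: 56

56


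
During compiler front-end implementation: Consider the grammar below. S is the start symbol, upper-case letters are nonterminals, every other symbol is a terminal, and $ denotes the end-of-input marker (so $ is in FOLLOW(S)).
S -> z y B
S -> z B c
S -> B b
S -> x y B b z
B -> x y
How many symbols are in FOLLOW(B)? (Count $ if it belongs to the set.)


S is the start symbol and does not occur in any rule body, so FOLLOW(S) = {$}.
Examining every occurrence of B in a rule body:
  S -> z y B : B is at the right end -> add FOLLOW(S) = {$}
  S -> z B c : B is followed by terminal 'c' -> add 'c'
  S -> B b : B is followed by terminal 'b' -> add 'b'
  S -> x y B b z : B is followed by terminal 'b' -> add 'b' (already in the set)
  B -> x y : B does not occur in the body -> contributes nothing
FOLLOW(B) = {b, c, $}
Count: 3

3


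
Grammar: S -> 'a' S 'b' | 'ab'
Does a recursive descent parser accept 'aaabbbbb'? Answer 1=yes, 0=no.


Grammar accepts strings of the form a^n b^n (n >= 1)
Word: 'aaabbbbb'
Counting: 3 a's and 5 b's
Check: 3 == 5? No
Mismatch: a-count != b-count
Rejected

0


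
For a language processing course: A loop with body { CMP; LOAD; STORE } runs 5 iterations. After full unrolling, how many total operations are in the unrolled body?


Loop body operations: CMP, LOAD, STORE (3 ops per iteration)
Unrolling 5 iterations:
  Iteration 1: CMP, LOAD, STORE (3 ops)
  Iteration 2: CMP, LOAD, STORE (3 ops)
  Iteration 3: CMP, LOAD, STORE (3 ops)
  Iteration 4: CMP, LOAD, STORE (3 ops)
  Iteration 5: CMP, LOAD, STORE (3 ops)
Total: 5 iterations * 3 ops/iter = 15 operations

15


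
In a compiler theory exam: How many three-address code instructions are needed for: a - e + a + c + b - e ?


Expression: a - e + a + c + b - e
Generating three-address code (respecting * over +/- precedence):
  Instruction 1: t1 = a - e
  Instruction 2: t2 = t1 + a
  Instruction 3: t3 = t2 + c
  Instruction 4: t4 = t3 + b
  Instruction 5: t5 = t4 - e
Total instructions: 5

5


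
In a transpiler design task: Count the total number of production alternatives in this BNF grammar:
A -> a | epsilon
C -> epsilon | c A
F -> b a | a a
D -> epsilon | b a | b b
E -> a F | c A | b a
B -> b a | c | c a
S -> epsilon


Counting alternatives per rule:
  A: 2 alternative(s)
  C: 2 alternative(s)
  F: 2 alternative(s)
  D: 3 alternative(s)
  E: 3 alternative(s)
  B: 3 alternative(s)
  S: 1 alternative(s)
Sum: 2 + 2 + 2 + 3 + 3 + 3 + 1 = 16

16


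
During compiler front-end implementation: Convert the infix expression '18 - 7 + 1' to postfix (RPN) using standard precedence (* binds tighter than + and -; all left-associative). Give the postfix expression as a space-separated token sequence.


Applying the shunting-yard algorithm:
  Operand 18 -> output
  Push '-' onto operator stack -> op-stack: [-]
  Operand 7 -> output
  See '+' (prec 1); top '-' (prec 1) >= it -> pop '-' to output
  Push '+' onto operator stack -> op-stack: [+]
  Operand 1 -> output
  End of input: pop '+' to output
Postfix result: 18 7 - 1 +

18 7 - 1 +


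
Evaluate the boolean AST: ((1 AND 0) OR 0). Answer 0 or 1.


Step 1: Evaluate inner node
  1 AND 0 = 0
Step 2: Evaluate root node
  0 OR 0 = 0

0


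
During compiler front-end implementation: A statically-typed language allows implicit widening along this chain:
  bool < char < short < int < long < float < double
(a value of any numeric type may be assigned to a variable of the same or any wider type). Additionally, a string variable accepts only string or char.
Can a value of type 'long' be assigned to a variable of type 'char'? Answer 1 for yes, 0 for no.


Target variable type: char
Source value type: long
Numeric ranks: long=4, char=1
Widening allowed iff rank(source) <= rank(target): 4 <= 1? No
Result: 0

0


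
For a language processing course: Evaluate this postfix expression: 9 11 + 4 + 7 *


Processing tokens left to right:
Push 9, Push 11
Pop 9 and 11, compute 9 + 11 = 20, push 20
Push 4
Pop 20 and 4, compute 20 + 4 = 24, push 24
Push 7
Pop 24 and 7, compute 24 * 7 = 168, push 168
Stack result: 168

168


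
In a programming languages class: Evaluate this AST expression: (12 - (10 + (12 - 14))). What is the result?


Expression: (12 - (10 + (12 - 14)))
Evaluating step by step:
  12 - 14 = -2
  10 + -2 = 8
  12 - 8 = 4
Result: 4

4


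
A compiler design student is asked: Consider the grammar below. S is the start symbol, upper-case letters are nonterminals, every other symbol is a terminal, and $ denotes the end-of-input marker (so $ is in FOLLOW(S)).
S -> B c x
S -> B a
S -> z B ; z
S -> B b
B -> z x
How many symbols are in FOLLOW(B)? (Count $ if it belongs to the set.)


S is the start symbol and does not occur in any rule body, so FOLLOW(S) = {$}.
Examining every occurrence of B in a rule body:
  S -> B c x : B is followed by terminal 'c' -> add 'c'
  S -> B a : B is followed by terminal 'a' -> add 'a'
  S -> z B ; z : B is followed by terminal ';' -> add ';'
  S -> B b : B is followed by terminal 'b' -> add 'b'
  B -> z x : B does not occur in the body -> contributes nothing
FOLLOW(B) = {;, a, b, c}
Count: 4

4


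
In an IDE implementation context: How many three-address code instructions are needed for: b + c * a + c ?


Expression: b + c * a + c
Generating three-address code (respecting * over +/- precedence):
  Instruction 1: t1 = c * a
  Instruction 2: t2 = b + t1
  Instruction 3: t3 = t2 + c
Total instructions: 3

3


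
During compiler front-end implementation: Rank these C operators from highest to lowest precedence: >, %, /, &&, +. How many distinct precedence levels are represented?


Looking up precedence for each operator:
  > -> precedence 4
  % -> precedence 6
  / -> precedence 6
  && -> precedence 2
  + -> precedence 5
Sorted highest to lowest: %, /, +, >, &&
Distinct precedence values: [6, 5, 4, 2]
Number of distinct levels: 4

4


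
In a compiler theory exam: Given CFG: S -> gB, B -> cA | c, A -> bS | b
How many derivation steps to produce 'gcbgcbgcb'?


Grammar: S -> gB, B -> cA | c, A -> bS | b
Deriving 'gcbgcbgcb':
Step 1: S -> gB => gB
Step 2: B -> cA => gcA
Step 3: A -> bS => gcbS
Step 4: S -> gB => gcbgB
Step 5: B -> cA => gcbgcA
Step 6: A -> bS => gcbgcbS
Step 7: S -> gB => gcbgcbgB
Step 8: B -> cA => gcbgcbgcA
Step 9: A -> b => gcbgcbgcb
Total derivation steps: 9

9


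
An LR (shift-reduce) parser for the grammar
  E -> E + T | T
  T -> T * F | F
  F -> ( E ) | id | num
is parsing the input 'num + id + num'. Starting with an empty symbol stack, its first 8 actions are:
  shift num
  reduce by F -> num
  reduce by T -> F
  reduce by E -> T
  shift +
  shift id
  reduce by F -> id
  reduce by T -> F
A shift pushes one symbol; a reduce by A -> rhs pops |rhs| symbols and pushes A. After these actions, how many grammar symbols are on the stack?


Tracking the symbol stack through each action:
  Action 1: shift 'num' : push -> stack = [num] (size 1)
  Action 2: reduce by F -> num : pop 1, push F -> stack = [F] (size 1)
  Action 3: reduce by T -> F : pop 1, push T -> stack = [T] (size 1)
  Action 4: reduce by E -> T : pop 1, push E -> stack = [E] (size 1)
  Action 5: shift '+' : push -> stack = [E, +] (size 2)
  Action 6: shift 'id' : push -> stack = [E, +, id] (size 3)
  Action 7: reduce by F -> id : pop 1, push F -> stack = [E, +, F] (size 3)
  Action 8: reduce by T -> F : pop 1, push T -> stack = [E, +, T] (size 3)
Final stack size: 3

3


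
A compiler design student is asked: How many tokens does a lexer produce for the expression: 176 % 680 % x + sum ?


Scanning '176 % 680 % x + sum'
Token 1: '176' -> integer_literal
Token 2: '%' -> operator
Token 3: '680' -> integer_literal
Token 4: '%' -> operator
Token 5: 'x' -> identifier
Token 6: '+' -> operator
Token 7: 'sum' -> identifier
Total tokens: 7

7


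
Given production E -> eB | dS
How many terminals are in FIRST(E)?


Production: E -> eB | dS
Examining each alternative for leading terminals:
  E -> eB : first terminal = 'e'
  E -> dS : first terminal = 'd'
FIRST(E) = {d, e}
Count: 2

2


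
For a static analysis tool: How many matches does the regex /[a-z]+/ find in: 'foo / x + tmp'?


Pattern: /[a-z]+/ (identifiers)
Input: 'foo / x + tmp'
Scanning for matches:
  Match 1: 'foo'
  Match 2: 'x'
  Match 3: 'tmp'
Total matches: 3

3


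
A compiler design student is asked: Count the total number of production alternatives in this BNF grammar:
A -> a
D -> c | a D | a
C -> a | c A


Counting alternatives per rule:
  A: 1 alternative(s)
  D: 3 alternative(s)
  C: 2 alternative(s)
Sum: 1 + 3 + 2 = 6

6


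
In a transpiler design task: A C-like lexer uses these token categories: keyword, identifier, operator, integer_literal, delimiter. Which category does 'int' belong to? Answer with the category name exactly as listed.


Token: 'int'
Checking categories:
  identifier: no
  integer_literal: no
  operator: no
  keyword: YES
  delimiter: no
Category: keyword

keyword


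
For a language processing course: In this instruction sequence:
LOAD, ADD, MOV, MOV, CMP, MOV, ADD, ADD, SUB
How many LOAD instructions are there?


Scanning instruction sequence for LOAD:
  Position 1: LOAD <- MATCH
  Position 2: ADD
  Position 3: MOV
  Position 4: MOV
  Position 5: CMP
  Position 6: MOV
  Position 7: ADD
  Position 8: ADD
  Position 9: SUB
Matches at positions: [1]
Total LOAD count: 1

1


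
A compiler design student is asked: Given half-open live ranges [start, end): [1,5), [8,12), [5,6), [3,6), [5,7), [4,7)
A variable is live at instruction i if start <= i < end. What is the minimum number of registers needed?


Live ranges:
  Var0: [1, 5)
  Var1: [8, 12)
  Var2: [5, 6)
  Var3: [3, 6)
  Var4: [5, 7)
  Var5: [4, 7)
Sweep-line events (position, delta, active):
  pos=1 start -> active=1
  pos=3 start -> active=2
  pos=4 start -> active=3
  pos=5 end -> active=2
  pos=5 start -> active=3
  pos=5 start -> active=4
  pos=6 end -> active=3
  pos=6 end -> active=2
  pos=7 end -> active=1
  pos=7 end -> active=0
  pos=8 start -> active=1
  pos=12 end -> active=0
Maximum simultaneous active: 4
Minimum registers needed: 4

4


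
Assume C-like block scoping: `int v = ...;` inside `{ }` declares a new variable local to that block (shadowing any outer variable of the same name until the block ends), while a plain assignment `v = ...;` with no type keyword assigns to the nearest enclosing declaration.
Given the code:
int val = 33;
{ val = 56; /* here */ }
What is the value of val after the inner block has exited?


Analyzing scoping rules:
Outer scope: declares val = 33
Inner block: 'val = 56;' has no type keyword, so it is an assignment to the outer val (no shadowing)
The assignment changed the outer variable itself, so the new value persists after the block -> 56
Result: 56

56


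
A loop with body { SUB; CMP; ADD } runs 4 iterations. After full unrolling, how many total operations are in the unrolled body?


Loop body operations: SUB, CMP, ADD (3 ops per iteration)
Unrolling 4 iterations:
  Iteration 1: SUB, CMP, ADD (3 ops)
  Iteration 2: SUB, CMP, ADD (3 ops)
  Iteration 3: SUB, CMP, ADD (3 ops)
  Iteration 4: SUB, CMP, ADD (3 ops)
Total: 4 iterations * 3 ops/iter = 12 operations

12


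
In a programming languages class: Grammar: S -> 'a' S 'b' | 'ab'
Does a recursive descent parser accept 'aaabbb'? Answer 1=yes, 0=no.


Grammar accepts strings of the form a^n b^n (n >= 1)
Word: 'aaabbb'
Counting: 3 a's and 3 b's
Check: 3 == 3? Yes
Derivation (S -> aSb applied 2 time(s), then S -> ab): S => aSb => aaSbb => aaabbb
Accepted

1


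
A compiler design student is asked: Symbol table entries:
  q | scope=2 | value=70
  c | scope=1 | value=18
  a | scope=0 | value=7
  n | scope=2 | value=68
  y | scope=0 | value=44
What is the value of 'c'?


Searching symbol table for 'c':
  q | scope=2 | value=70
  c | scope=1 | value=18 <- MATCH
  a | scope=0 | value=7
  n | scope=2 | value=68
  y | scope=0 | value=44
Found 'c' at scope 1 with value 18

18


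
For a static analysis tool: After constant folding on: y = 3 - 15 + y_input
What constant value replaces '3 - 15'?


Identifying constant sub-expression:
  Original: y = 3 - 15 + y_input
  3 and 15 are both compile-time constants
  Evaluating: 3 - 15 = -12
  After folding: y = -12 + y_input

-12


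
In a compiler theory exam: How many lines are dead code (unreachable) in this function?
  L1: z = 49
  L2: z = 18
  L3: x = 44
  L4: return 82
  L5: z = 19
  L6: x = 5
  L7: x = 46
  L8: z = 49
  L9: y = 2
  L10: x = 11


Analyzing control flow:
  L1: reachable (before return)
  L2: reachable (before return)
  L3: reachable (before return)
  L4: reachable (return statement)
  L5: DEAD (after return at L4)
  L6: DEAD (after return at L4)
  L7: DEAD (after return at L4)
  L8: DEAD (after return at L4)
  L9: DEAD (after return at L4)
  L10: DEAD (after return at L4)
Return at L4, total lines = 10
Dead lines: L5 through L10
Count: 6

6


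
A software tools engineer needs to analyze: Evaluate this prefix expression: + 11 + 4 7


Parsing prefix expression: + 11 + 4 7
Step 1: Innermost operation '+ 4 7'
  4 + 7 = 11
Step 2: Outer operation '+ 11 [11]'
  11 + 11 = 22

22


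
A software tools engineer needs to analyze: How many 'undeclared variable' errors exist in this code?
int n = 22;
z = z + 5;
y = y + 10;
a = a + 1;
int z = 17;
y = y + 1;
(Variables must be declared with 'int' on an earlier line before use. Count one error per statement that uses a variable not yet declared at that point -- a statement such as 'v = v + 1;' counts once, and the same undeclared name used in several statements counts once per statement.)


Scanning code line by line:
  Line 1: declare 'n' -> declared = ['n']
  Line 2: use 'z' -> ERROR (undeclared)
  Line 3: use 'y' -> ERROR (undeclared)
  Line 4: use 'a' -> ERROR (undeclared)
  Line 5: declare 'z' -> declared = ['n', 'z']
  Line 6: use 'y' -> ERROR (undeclared)
Total undeclared variable errors: 4

4


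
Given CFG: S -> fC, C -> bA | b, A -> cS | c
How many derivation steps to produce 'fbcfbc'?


Grammar: S -> fC, C -> bA | b, A -> cS | c
Deriving 'fbcfbc':
Step 1: S -> fC => fC
Step 2: C -> bA => fbA
Step 3: A -> cS => fbcS
Step 4: S -> fC => fbcfC
Step 5: C -> bA => fbcfbA
Step 6: A -> c => fbcfbc
Total derivation steps: 6

6


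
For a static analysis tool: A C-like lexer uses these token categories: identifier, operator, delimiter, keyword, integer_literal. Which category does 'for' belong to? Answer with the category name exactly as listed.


Token: 'for'
Checking categories:
  identifier: no
  integer_literal: no
  operator: no
  keyword: YES
  delimiter: no
Category: keyword

keyword


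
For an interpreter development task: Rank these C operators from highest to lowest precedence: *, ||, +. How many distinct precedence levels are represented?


Looking up precedence for each operator:
  * -> precedence 6
  || -> precedence 1
  + -> precedence 5
Sorted highest to lowest: *, +, ||
Distinct precedence values: [6, 5, 1]
Number of distinct levels: 3

3


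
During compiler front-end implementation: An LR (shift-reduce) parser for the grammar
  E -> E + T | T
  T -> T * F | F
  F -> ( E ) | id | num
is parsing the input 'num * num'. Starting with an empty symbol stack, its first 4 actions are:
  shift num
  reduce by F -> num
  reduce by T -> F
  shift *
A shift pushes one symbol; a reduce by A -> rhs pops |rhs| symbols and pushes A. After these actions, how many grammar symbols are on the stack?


Tracking the symbol stack through each action:
  Action 1: shift 'num' : push -> stack = [num] (size 1)
  Action 2: reduce by F -> num : pop 1, push F -> stack = [F] (size 1)
  Action 3: reduce by T -> F : pop 1, push T -> stack = [T] (size 1)
  Action 4: shift '*' : push -> stack = [T, *] (size 2)
Final stack size: 2

2


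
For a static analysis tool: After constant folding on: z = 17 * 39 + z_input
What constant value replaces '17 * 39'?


Identifying constant sub-expression:
  Original: z = 17 * 39 + z_input
  17 and 39 are both compile-time constants
  Evaluating: 17 * 39 = 663
  After folding: z = 663 + z_input

663


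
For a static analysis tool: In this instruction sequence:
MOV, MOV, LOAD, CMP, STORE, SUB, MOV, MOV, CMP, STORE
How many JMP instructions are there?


Scanning instruction sequence for JMP:
  Position 1: MOV
  Position 2: MOV
  Position 3: LOAD
  Position 4: CMP
  Position 5: STORE
  Position 6: SUB
  Position 7: MOV
  Position 8: MOV
  Position 9: CMP
  Position 10: STORE
Matches at positions: []
Total JMP count: 0

0


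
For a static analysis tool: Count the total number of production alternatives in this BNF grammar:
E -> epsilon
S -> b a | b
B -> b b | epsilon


Counting alternatives per rule:
  E: 1 alternative(s)
  S: 2 alternative(s)
  B: 2 alternative(s)
Sum: 1 + 2 + 2 = 5

5


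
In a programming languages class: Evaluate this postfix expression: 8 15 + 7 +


Processing tokens left to right:
Push 8, Push 15
Pop 8 and 15, compute 8 + 15 = 23, push 23
Push 7
Pop 23 and 7, compute 23 + 7 = 30, push 30
Stack result: 30

30


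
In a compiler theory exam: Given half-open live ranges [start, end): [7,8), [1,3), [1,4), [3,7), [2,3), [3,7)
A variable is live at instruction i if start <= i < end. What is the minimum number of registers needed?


Live ranges:
  Var0: [7, 8)
  Var1: [1, 3)
  Var2: [1, 4)
  Var3: [3, 7)
  Var4: [2, 3)
  Var5: [3, 7)
Sweep-line events (position, delta, active):
  pos=1 start -> active=1
  pos=1 start -> active=2
  pos=2 start -> active=3
  pos=3 end -> active=2
  pos=3 end -> active=1
  pos=3 start -> active=2
  pos=3 start -> active=3
  pos=4 end -> active=2
  pos=7 end -> active=1
  pos=7 end -> active=0
  pos=7 start -> active=1
  pos=8 end -> active=0
Maximum simultaneous active: 3
Minimum registers needed: 3

3


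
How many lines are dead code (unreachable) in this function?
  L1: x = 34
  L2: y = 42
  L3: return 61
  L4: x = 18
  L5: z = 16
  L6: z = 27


Analyzing control flow:
  L1: reachable (before return)
  L2: reachable (before return)
  L3: reachable (return statement)
  L4: DEAD (after return at L3)
  L5: DEAD (after return at L3)
  L6: DEAD (after return at L3)
Return at L3, total lines = 6
Dead lines: L4 through L6
Count: 3

3


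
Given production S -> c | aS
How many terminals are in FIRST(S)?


Production: S -> c | aS
Examining each alternative for leading terminals:
  S -> c : first terminal = 'c'
  S -> aS : first terminal = 'a'
FIRST(S) = {a, c}
Count: 2

2


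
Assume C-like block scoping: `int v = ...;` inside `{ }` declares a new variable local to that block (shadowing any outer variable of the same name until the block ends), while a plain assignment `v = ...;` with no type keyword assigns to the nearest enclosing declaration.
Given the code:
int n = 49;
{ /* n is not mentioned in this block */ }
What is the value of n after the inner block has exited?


Analyzing scoping rules:
Outer scope: declares n = 49
Inner block: n is neither redeclared nor assigned -> unchanged
After the block -> 49
Result: 49

49


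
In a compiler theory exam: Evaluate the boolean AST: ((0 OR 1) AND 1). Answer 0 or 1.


Step 1: Evaluate inner node
  0 OR 1 = 1
Step 2: Evaluate root node
  1 AND 1 = 1

1


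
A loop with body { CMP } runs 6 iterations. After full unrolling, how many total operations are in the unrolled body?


Loop body operations: CMP (1 op per iteration)
Unrolling 6 iterations:
  Iteration 1: CMP (1 ops)
  Iteration 2: CMP (1 ops)
  Iteration 3: CMP (1 ops)
  Iteration 4: CMP (1 ops)
  Iteration 5: CMP (1 ops)
  Iteration 6: CMP (1 ops)
Total: 6 iterations * 1 ops/iter = 6 operations

6


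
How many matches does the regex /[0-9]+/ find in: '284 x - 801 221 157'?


Pattern: /[0-9]+/ (int literals)
Input: '284 x - 801 221 157'
Scanning for matches:
  Match 1: '284'
  Match 2: '801'
  Match 3: '221'
  Match 4: '157'
Total matches: 4

4


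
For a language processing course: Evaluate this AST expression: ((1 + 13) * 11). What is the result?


Expression: ((1 + 13) * 11)
Evaluating step by step:
  1 + 13 = 14
  14 * 11 = 154
Result: 154

154


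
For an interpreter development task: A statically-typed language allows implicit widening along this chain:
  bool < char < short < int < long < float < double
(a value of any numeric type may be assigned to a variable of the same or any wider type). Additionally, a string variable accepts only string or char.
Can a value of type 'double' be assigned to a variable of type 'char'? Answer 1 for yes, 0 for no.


Target variable type: char
Source value type: double
Numeric ranks: double=6, char=1
Widening allowed iff rank(source) <= rank(target): 6 <= 1? No
Result: 0

0


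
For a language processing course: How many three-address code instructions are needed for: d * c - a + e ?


Expression: d * c - a + e
Generating three-address code (respecting * over +/- precedence):
  Instruction 1: t1 = d * c
  Instruction 2: t2 = t1 - a
  Instruction 3: t3 = t2 + e
Total instructions: 3

3


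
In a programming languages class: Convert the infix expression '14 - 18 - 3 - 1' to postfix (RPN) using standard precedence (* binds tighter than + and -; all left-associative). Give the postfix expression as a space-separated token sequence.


Applying the shunting-yard algorithm:
  Operand 14 -> output
  Push '-' onto operator stack -> op-stack: [-]
  Operand 18 -> output
  See '-' (prec 1); top '-' (prec 1) >= it -> pop '-' to output
  Push '-' onto operator stack -> op-stack: [-]
  Operand 3 -> output
  See '-' (prec 1); top '-' (prec 1) >= it -> pop '-' to output
  Push '-' onto operator stack -> op-stack: [-]
  Operand 1 -> output
  End of input: pop '-' to output
Postfix result: 14 18 - 3 - 1 -

14 18 - 3 - 1 -


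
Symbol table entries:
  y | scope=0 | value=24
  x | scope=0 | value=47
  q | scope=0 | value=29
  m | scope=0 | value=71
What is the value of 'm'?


Searching symbol table for 'm':
  y | scope=0 | value=24
  x | scope=0 | value=47
  q | scope=0 | value=29
  m | scope=0 | value=71 <- MATCH
Found 'm' at scope 0 with value 71

71


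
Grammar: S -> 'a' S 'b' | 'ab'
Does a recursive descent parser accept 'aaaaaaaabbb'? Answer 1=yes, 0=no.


Grammar accepts strings of the form a^n b^n (n >= 1)
Word: 'aaaaaaaabbb'
Counting: 8 a's and 3 b's
Check: 8 == 3? No
Mismatch: a-count != b-count
Rejected

0


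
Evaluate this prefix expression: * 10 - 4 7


Parsing prefix expression: * 10 - 4 7
Step 1: Innermost operation '- 4 7'
  4 - 7 = -3
Step 2: Outer operation '* 10 [-3]'
  10 * -3 = -30

-30


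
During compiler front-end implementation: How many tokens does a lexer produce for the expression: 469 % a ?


Scanning '469 % a'
Token 1: '469' -> integer_literal
Token 2: '%' -> operator
Token 3: 'a' -> identifier
Total tokens: 3

3


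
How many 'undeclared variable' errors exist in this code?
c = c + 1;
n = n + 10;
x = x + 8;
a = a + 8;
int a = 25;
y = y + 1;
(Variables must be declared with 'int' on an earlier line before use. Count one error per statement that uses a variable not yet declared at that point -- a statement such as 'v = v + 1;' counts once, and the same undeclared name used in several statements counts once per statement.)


Scanning code line by line:
  Line 1: use 'c' -> ERROR (undeclared)
  Line 2: use 'n' -> ERROR (undeclared)
  Line 3: use 'x' -> ERROR (undeclared)
  Line 4: use 'a' -> ERROR (undeclared)
  Line 5: declare 'a' -> declared = ['a']
  Line 6: use 'y' -> ERROR (undeclared)
Total undeclared variable errors: 5

5


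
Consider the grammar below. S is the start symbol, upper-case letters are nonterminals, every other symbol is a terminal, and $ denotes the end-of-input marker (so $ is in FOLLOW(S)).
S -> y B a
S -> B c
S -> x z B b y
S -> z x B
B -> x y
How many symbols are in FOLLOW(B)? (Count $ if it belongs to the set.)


S is the start symbol and does not occur in any rule body, so FOLLOW(S) = {$}.
Examining every occurrence of B in a rule body:
  S -> y B a : B is followed by terminal 'a' -> add 'a'
  S -> B c : B is followed by terminal 'c' -> add 'c'
  S -> x z B b y : B is followed by terminal 'b' -> add 'b'
  S -> z x B : B is at the right end -> add FOLLOW(S) = {$}
  B -> x y : B does not occur in the body -> contributes nothing
FOLLOW(B) = {a, b, c, $}
Count: 4

4


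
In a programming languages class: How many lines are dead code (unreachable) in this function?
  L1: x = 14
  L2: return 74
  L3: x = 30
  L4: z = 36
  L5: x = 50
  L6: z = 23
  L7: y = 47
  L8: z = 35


Analyzing control flow:
  L1: reachable (before return)
  L2: reachable (return statement)
  L3: DEAD (after return at L2)
  L4: DEAD (after return at L2)
  L5: DEAD (after return at L2)
  L6: DEAD (after return at L2)
  L7: DEAD (after return at L2)
  L8: DEAD (after return at L2)
Return at L2, total lines = 8
Dead lines: L3 through L8
Count: 6

6


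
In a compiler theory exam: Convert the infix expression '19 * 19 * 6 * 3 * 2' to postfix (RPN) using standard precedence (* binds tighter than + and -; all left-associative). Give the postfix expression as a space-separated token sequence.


Applying the shunting-yard algorithm:
  Operand 19 -> output
  Push '*' onto operator stack -> op-stack: [*]
  Operand 19 -> output
  See '*' (prec 2); top '*' (prec 2) >= it -> pop '*' to output
  Push '*' onto operator stack -> op-stack: [*]
  Operand 6 -> output
  See '*' (prec 2); top '*' (prec 2) >= it -> pop '*' to output
  Push '*' onto operator stack -> op-stack: [*]
  Operand 3 -> output
  See '*' (prec 2); top '*' (prec 2) >= it -> pop '*' to output
  Push '*' onto operator stack -> op-stack: [*]
  Operand 2 -> output
  End of input: pop '*' to output
Postfix result: 19 19 * 6 * 3 * 2 *

19 19 * 6 * 3 * 2 *


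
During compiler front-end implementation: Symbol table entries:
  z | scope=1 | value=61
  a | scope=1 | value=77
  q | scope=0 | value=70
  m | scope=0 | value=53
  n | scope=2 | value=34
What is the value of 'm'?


Searching symbol table for 'm':
  z | scope=1 | value=61
  a | scope=1 | value=77
  q | scope=0 | value=70
  m | scope=0 | value=53 <- MATCH
  n | scope=2 | value=34
Found 'm' at scope 0 with value 53

53


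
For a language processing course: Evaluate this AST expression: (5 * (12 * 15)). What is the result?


Expression: (5 * (12 * 15))
Evaluating step by step:
  12 * 15 = 180
  5 * 180 = 900
Result: 900

900


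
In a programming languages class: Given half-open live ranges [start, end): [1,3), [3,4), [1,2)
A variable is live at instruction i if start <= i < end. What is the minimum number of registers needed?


Live ranges:
  Var0: [1, 3)
  Var1: [3, 4)
  Var2: [1, 2)
Sweep-line events (position, delta, active):
  pos=1 start -> active=1
  pos=1 start -> active=2
  pos=2 end -> active=1
  pos=3 end -> active=0
  pos=3 start -> active=1
  pos=4 end -> active=0
Maximum simultaneous active: 2
Minimum registers needed: 2

2


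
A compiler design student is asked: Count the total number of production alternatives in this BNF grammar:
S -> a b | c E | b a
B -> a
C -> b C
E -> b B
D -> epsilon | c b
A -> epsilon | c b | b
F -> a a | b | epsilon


Counting alternatives per rule:
  S: 3 alternative(s)
  B: 1 alternative(s)
  C: 1 alternative(s)
  E: 1 alternative(s)
  D: 2 alternative(s)
  A: 3 alternative(s)
  F: 3 alternative(s)
Sum: 3 + 1 + 1 + 1 + 2 + 3 + 3 = 14

14


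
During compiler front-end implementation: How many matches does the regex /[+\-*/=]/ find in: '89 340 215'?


Pattern: /[+\-*/=]/ (operators)
Input: '89 340 215'
Scanning for matches:
Total matches: 0

0


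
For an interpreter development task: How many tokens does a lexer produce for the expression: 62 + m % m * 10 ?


Scanning '62 + m % m * 10'
Token 1: '62' -> integer_literal
Token 2: '+' -> operator
Token 3: 'm' -> identifier
Token 4: '%' -> operator
Token 5: 'm' -> identifier
Token 6: '*' -> operator
Token 7: '10' -> integer_literal
Total tokens: 7

7


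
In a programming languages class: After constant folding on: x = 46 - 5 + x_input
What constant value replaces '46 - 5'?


Identifying constant sub-expression:
  Original: x = 46 - 5 + x_input
  46 and 5 are both compile-time constants
  Evaluating: 46 - 5 = 41
  After folding: x = 41 + x_input

41


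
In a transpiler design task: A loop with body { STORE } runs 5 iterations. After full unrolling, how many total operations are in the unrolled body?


Loop body operations: STORE (1 op per iteration)
Unrolling 5 iterations:
  Iteration 1: STORE (1 ops)
  Iteration 2: STORE (1 ops)
  Iteration 3: STORE (1 ops)
  Iteration 4: STORE (1 ops)
  Iteration 5: STORE (1 ops)
Total: 5 iterations * 1 ops/iter = 5 operations

5


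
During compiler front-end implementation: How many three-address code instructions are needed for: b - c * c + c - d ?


Expression: b - c * c + c - d
Generating three-address code (respecting * over +/- precedence):
  Instruction 1: t1 = c * c
  Instruction 2: t2 = b - t1
  Instruction 3: t3 = t2 + c
  Instruction 4: t4 = t3 - d
Total instructions: 4

4


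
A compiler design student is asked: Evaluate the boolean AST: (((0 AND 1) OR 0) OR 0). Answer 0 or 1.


Step 1: Evaluate inner node
  0 AND 1 = 0
Step 2: Evaluate next node
  0 OR 0 = 0
Step 3: Evaluate root node
  0 OR 0 = 0

0


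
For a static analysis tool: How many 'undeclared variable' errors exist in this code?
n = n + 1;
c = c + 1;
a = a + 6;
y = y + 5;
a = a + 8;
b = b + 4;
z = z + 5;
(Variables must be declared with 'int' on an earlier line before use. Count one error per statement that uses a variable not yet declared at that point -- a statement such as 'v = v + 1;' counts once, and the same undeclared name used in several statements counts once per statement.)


Scanning code line by line:
  Line 1: use 'n' -> ERROR (undeclared)
  Line 2: use 'c' -> ERROR (undeclared)
  Line 3: use 'a' -> ERROR (undeclared)
  Line 4: use 'y' -> ERROR (undeclared)
  Line 5: use 'a' -> ERROR (undeclared)
  Line 6: use 'b' -> ERROR (undeclared)
  Line 7: use 'z' -> ERROR (undeclared)
Total undeclared variable errors: 7

7
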